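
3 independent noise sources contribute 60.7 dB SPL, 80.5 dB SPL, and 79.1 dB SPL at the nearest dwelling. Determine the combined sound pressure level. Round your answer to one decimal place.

82.9 dB SPL

Incoherent sources combine by intensity addition: L_total = 10·log₁₀(Σ 10^(L_i/10)).
Σ 10^(L/10) = 10^(60.7/10) + 10^(80.5/10) + 10^(79.1/10) = 1.947e+08.
L_total = 10·log₁₀(1.947e+08) = 82.89 dB SPL.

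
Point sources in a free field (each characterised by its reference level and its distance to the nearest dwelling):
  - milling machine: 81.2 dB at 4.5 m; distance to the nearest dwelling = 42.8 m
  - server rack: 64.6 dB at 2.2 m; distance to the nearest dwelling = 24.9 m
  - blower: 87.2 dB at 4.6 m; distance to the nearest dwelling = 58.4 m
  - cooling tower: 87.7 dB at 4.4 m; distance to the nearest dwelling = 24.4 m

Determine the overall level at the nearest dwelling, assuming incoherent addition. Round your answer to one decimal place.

Propagate each source to the receiver with L = L_ref − 20·log₁₀(r/r_ref), then add intensities.
milling machine: 81.2 − 20·log₁₀(42.8/4.5) = 81.2 − 19.56 = 61.64 dB.
server rack: 64.6 − 20·log₁₀(24.9/2.2) = 64.6 − 21.08 = 43.52 dB.
blower: 87.2 − 20·log₁₀(58.4/4.6) = 87.2 − 22.07 = 65.13 dB.
cooling tower: 87.7 − 20·log₁₀(24.4/4.4) = 87.7 − 14.88 = 72.82 dB.
Σ 10^(L/10) = 2.388e+07 → L_total = 10·log₁₀(2.388e+07) = 73.78 dB.

73.8 dB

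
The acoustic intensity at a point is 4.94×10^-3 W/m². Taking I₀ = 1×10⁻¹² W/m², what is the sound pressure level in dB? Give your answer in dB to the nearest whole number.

97 dB

Dividing by I₀ shifts the exponent by 12: I/I₀ = 4.94×10^9.
L = 10·(0.6937 + 9) = 96.94 dB.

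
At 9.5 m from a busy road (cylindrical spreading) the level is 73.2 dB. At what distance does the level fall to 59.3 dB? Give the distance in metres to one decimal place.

233.2 m

For a line source L₁ − L₂ = 10·log₁₀(r₂/r₁), so r₂ = r₁·10^((L₁−L₂)/10).
r₂ = 9.5·10^((73.2−59.3)/10) = 9.5·10^(13.9/10) = 233.20 m.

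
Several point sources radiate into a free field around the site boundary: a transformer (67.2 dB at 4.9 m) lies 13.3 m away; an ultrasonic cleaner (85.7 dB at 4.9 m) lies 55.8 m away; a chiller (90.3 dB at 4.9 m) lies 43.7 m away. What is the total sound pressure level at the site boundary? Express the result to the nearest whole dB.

72 dB

Apply inverse-square spreading to bring every level to the receiver, then sum 10^(L/10).
transformer: 67.2 − 20·log₁₀(13.3/4.9) = 67.2 − 8.67 = 58.53 dB.
ultrasonic cleaner: 85.7 − 20·log₁₀(55.8/4.9) = 85.7 − 21.13 = 64.57 dB.
chiller: 90.3 − 20·log₁₀(43.7/4.9) = 90.3 − 19.01 = 71.29 dB.
Σ 10^(L/10) = 1.705e+07 → L_total = 10·log₁₀(1.705e+07) = 72.32 dB.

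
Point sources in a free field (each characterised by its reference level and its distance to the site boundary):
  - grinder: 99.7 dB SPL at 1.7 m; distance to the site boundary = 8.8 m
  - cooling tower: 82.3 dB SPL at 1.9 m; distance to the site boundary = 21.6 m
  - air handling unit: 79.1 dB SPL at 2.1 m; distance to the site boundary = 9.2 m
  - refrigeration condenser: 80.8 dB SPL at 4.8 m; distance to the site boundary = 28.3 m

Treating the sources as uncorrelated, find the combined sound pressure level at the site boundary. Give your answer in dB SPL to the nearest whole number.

Apply inverse-square spreading to bring every level to the receiver, then sum 10^(L/10).
grinder: 99.7 − 20·log₁₀(8.8/1.7) = 99.7 − 14.28 = 85.42 dB SPL.
cooling tower: 82.3 − 20·log₁₀(21.6/1.9) = 82.3 − 21.11 = 61.19 dB SPL.
air handling unit: 79.1 − 20·log₁₀(9.2/2.1) = 79.1 − 12.83 = 66.27 dB SPL.
refrigeration condenser: 80.8 − 20·log₁₀(28.3/4.8) = 80.8 − 15.41 = 65.39 dB SPL.
Σ 10^(L/10) = 3.573e+08 → L_total = 10·log₁₀(3.573e+08) = 85.53 dB SPL.

86 dB SPL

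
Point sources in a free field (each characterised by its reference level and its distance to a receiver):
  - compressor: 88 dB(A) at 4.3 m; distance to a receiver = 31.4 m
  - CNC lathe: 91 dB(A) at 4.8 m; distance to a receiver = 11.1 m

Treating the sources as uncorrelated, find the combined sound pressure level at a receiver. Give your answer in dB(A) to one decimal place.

83.9 dB(A)

First find each source's level at the receiver (point-source: −20·log₁₀(r/r_ref)), then combine on an intensity basis.
compressor: 88 − 20·log₁₀(31.4/4.3) = 88 − 17.27 = 70.73 dB(A).
CNC lathe: 91 − 20·log₁₀(11.1/4.8) = 91 − 7.28 = 83.72 dB(A).
Σ 10^(L/10) = 2.472e+08 → L_total = 10·log₁₀(2.472e+08) = 83.93 dB(A).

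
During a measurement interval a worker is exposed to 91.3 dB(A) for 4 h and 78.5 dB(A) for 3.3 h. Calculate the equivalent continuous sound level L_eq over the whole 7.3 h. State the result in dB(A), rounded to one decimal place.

Weight each interval's intensity by its duration and average over T = 7.3 h:
Σ tᵢ·10^(Lᵢ/10) = 4·10^(91.3/10) + 3.3·10^(78.5/10) = 5.629e+09.
L_eq = 10·log₁₀(5.629e+09/7.3) = 88.87 dB(A).

88.9 dB(A)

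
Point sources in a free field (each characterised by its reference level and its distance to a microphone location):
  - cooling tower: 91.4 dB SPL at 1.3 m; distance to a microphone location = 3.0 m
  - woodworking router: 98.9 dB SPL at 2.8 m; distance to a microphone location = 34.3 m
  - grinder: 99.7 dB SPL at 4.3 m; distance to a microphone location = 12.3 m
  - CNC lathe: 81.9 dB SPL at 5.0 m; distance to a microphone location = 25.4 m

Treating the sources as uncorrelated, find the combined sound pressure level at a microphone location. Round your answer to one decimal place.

91.6 dB SPL

First find each source's level at the receiver (point-source: −20·log₁₀(r/r_ref)), then combine on an intensity basis.
cooling tower: 91.4 − 20·log₁₀(3.0/1.3) = 91.4 − 7.26 = 84.14 dB SPL.
woodworking router: 98.9 − 20·log₁₀(34.3/2.8) = 98.9 − 21.76 = 77.14 dB SPL.
grinder: 99.7 − 20·log₁₀(12.3/4.3) = 99.7 − 9.13 = 90.57 dB SPL.
CNC lathe: 81.9 − 20·log₁₀(25.4/5.0) = 81.9 − 14.12 = 67.78 dB SPL.
Σ 10^(L/10) = 1.458e+09 → L_total = 10·log₁₀(1.458e+09) = 91.64 dB SPL.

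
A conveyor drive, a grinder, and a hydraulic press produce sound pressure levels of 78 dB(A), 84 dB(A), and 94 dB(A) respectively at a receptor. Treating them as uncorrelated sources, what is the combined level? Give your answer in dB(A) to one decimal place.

Incoherent sources combine by intensity addition: L_total = 10·log₁₀(Σ 10^(L_i/10)).
Σ 10^(L/10) = 10^(78/10) + 10^(84/10) + 10^(94/10) = 2.826e+09.
L_total = 10·log₁₀(2.826e+09) = 94.51 dB(A).

94.5 dB(A)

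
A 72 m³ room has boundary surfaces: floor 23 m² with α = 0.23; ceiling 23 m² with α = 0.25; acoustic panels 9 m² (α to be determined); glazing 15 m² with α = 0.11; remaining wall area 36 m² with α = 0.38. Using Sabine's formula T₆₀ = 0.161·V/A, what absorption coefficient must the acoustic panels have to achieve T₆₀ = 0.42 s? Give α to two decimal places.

Required total absorption A = 0.161·72/0.42 = 27.60 m².
Absorption from the other surfaces = 23·0.23 + 23·0.25 + 15·0.11 + 36·0.38 = 26.37 m², so the acoustic panels must supply 1.23 m² over 9 m².
α = 1.23/9 = 0.137.

0.14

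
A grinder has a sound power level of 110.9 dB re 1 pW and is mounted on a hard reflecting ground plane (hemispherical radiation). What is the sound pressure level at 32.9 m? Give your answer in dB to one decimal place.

L_p = L_w − 10·log₁₀(2π·r²) with r = 32.9 m.
2π·r² = 6801 m², 10·log₁₀ of that is 38.326 dB.
L_p = 110.9 − 38.326 = 72.57 dB.

72.6 dB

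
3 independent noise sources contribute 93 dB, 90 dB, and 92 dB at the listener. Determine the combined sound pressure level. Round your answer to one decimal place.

96.6 dB

For uncorrelated sources the intensities add, so convert each level to linear form, sum, and take 10·log₁₀ of the total.
Σ 10^(L/10) = 10^(93/10) + 10^(90/10) + 10^(92/10) = 4.580e+09.
L_total = 10·log₁₀(4.580e+09) = 96.61 dB.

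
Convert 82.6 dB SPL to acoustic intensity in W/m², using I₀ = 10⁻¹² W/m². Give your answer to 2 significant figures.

0.00018 W/m²

I/I₀ = 10^(82.6/10) = 1.82e+08, so I = 1.82e+08 × 10⁻¹² W/m².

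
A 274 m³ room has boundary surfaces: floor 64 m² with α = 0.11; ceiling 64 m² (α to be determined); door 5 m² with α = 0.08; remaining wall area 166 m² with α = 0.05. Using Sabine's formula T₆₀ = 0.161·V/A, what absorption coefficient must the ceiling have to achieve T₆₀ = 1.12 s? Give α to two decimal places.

Required total absorption A = 0.161·274/1.12 = 39.39 m².
Absorption from the other surfaces = 64·0.11 + 5·0.08 + 166·0.05 = 15.74 m², so the ceiling must supply 23.65 m² over 64 m².
α = 23.65/64 = 0.369.

0.37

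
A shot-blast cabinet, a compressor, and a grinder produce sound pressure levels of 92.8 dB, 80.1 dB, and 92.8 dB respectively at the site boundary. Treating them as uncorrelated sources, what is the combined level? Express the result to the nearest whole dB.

For uncorrelated sources the intensities add, so convert each level to linear form, sum, and take 10·log₁₀ of the total.
Σ 10^(L/10) = 10^(92.8/10) + 10^(80.1/10) + 10^(92.8/10) = 3.913e+09.
L_total = 10·log₁₀(3.913e+09) = 95.93 dB.

96 dB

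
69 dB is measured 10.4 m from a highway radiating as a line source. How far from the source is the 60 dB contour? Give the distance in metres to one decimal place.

The 9.0 dB drop corresponds to a distance ratio of 10^(9.0/10) for a line source.
r₂ = 10.4·10^((69−60)/10) = 10.4·10^(9.0/10) = 82.61 m.

82.6 m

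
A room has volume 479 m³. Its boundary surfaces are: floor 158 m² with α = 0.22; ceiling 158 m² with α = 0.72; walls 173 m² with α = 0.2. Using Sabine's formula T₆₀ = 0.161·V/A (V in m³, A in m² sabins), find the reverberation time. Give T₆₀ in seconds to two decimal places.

A = Σ Sᵢαᵢ = 158·0.22 + 158·0.72 + 173·0.2 = 183.12 m².
T₆₀ = 0.161 × 479 / 183.12 = 0.421 s.

0.42 s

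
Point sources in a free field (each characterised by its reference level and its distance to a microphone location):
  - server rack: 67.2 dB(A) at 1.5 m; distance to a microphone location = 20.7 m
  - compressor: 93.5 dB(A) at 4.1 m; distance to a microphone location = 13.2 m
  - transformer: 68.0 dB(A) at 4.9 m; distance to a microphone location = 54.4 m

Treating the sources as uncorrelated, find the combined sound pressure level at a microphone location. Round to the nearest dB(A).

83 dB(A)

First find each source's level at the receiver (point-source: −20·log₁₀(r/r_ref)), then combine on an intensity basis.
server rack: 67.2 − 20·log₁₀(20.7/1.5) = 67.2 − 22.80 = 44.40 dB(A).
compressor: 93.5 − 20·log₁₀(13.2/4.1) = 93.5 − 10.16 = 83.34 dB(A).
transformer: 68.0 − 20·log₁₀(54.4/4.9) = 68.0 − 20.91 = 47.09 dB(A).
Σ 10^(L/10) = 2.161e+08 → L_total = 10·log₁₀(2.161e+08) = 83.35 dB(A).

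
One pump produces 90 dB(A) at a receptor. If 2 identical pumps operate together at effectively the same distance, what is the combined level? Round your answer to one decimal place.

93.0 dB(A)

L_total = L₁ + 10·log₁₀ N for N identical incoherent sources.
L_total = 90 + 10·log₁₀(2) = 90 + 3.010 = 93.01 dB(A).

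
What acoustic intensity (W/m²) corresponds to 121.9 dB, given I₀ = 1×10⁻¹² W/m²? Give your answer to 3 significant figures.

1.55 W/m²

I = I₀·10^(L/10) = 10⁻¹² × 10^(121.9/10) = 10^(0.190).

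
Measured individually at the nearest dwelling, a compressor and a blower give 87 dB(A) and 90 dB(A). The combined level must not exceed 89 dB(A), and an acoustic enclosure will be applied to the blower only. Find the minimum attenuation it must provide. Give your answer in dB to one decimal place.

Everything except the blower sums to 10^(87/10) = 5.012e+08 in linear terms, 87.00 dB(A).
To meet 89 dB(A) overall, the treated blower may contribute at most 10^(89/10) − 5.012e+08 = 2.931e+08, i.e. 84.67 dB(A).
So the blower must be reduced from 90 to 84.67 dB(A): IL = 5.33 dB.

5.3 dB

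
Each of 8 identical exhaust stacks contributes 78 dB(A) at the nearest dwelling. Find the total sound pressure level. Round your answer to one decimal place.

87.0 dB(A)

L_total = L₁ + 10·log₁₀ N for N identical incoherent sources.
L_total = 78 + 10·log₁₀(8) = 78 + 9.031 = 87.03 dB(A).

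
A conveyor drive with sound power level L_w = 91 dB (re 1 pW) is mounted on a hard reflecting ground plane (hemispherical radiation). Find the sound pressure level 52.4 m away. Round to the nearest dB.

49 dB

The power spreads over a hemisphere of area 2π·r², so L_p = L_w − 10·log₁₀(2π·r²).
2π·r² = 1.725e+04 m², 10·log₁₀ of that is 42.368 dB.
L_p = 91 − 42.368 = 48.63 dB.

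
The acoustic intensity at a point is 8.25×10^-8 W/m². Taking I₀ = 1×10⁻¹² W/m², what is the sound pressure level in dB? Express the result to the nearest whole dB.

49 dB

I/I₀ = 8.25×10^-8/10⁻¹² = 8.25×10^4, and L = 10·log₁₀(I/I₀).
L = 10·(0.9165 + 4) = 49.16 dB.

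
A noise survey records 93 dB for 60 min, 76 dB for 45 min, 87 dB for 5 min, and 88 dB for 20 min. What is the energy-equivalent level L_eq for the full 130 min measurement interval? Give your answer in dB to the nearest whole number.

90 dB

The energy average is taken in the linear domain: L_eq = 10·log₁₀[(Σ tᵢ·10^(Lᵢ/10))/T], T = 130 min.
Σ tᵢ·10^(Lᵢ/10) = 60·10^(93/10) + 45·10^(76/10) + 5·10^(87/10) + 20·10^(88/10) = 1.366e+11.
L_eq = 10·log₁₀(1.366e+11/130) = 90.22 dB.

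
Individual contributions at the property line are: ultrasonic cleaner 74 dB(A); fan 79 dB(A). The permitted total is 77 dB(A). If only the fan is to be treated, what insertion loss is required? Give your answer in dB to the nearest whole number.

5 dB

The untreated sources together contribute 10^(74/10) = 2.512e+07, i.e. 74.00 dB(A).
To meet 77 dB(A) overall, the treated fan may contribute at most 10^(77/10) − 2.512e+07 = 2.500e+07, i.e. 73.98 dB(A).
Required insertion loss = 79 − 73.98 = 5.02 dB.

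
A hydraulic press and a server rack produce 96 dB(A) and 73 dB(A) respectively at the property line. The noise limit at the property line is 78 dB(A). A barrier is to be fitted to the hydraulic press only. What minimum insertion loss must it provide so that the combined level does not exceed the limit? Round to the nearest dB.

Everything except the hydraulic press sums to 10^(73/10) = 1.995e+07 in linear terms, 73.00 dB(A).
To meet 78 dB(A) overall, the treated hydraulic press may contribute at most 10^(78/10) − 1.995e+07 = 4.314e+07, i.e. 76.35 dB(A).
Required insertion loss = 96 − 76.35 = 19.65 dB.

20 dB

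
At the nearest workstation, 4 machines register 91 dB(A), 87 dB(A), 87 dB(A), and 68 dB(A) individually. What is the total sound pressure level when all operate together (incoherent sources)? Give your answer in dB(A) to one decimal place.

93.6 dB(A)

Incoherent sources combine by intensity addition: L_total = 10·log₁₀(Σ 10^(L_i/10)).
Σ 10^(L/10) = 10^(91/10) + 10^(87/10) + 10^(87/10) + 10^(68/10) = 2.268e+09.
L_total = 10·log₁₀(2.268e+09) = 93.56 dB(A).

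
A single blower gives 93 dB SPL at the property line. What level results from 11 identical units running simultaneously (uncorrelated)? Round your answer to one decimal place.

103.4 dB SPL

L_total = L₁ + 10·log₁₀ N for N identical incoherent sources.
L_total = 93 + 10·log₁₀(11) = 93 + 10.414 = 103.41 dB SPL.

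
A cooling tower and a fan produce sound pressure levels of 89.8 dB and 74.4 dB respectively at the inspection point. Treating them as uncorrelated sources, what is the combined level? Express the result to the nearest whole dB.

90 dB

Incoherent sources combine by intensity addition: L_total = 10·log₁₀(Σ 10^(L_i/10)).
Σ 10^(L/10) = 10^(89.8/10) + 10^(74.4/10) = 9.825e+08.
L_total = 10·log₁₀(9.825e+08) = 89.92 dB.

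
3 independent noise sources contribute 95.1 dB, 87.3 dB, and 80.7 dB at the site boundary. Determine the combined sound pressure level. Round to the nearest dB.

96 dB

For uncorrelated sources the intensities add, so convert each level to linear form, sum, and take 10·log₁₀ of the total.
Σ 10^(L/10) = 10^(95.1/10) + 10^(87.3/10) + 10^(80.7/10) = 3.890e+09.
L_total = 10·log₁₀(3.890e+09) = 95.90 dB.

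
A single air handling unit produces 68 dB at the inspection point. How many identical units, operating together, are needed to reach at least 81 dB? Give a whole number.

20

N identical sources give L₁ + 10·log₁₀ N, so require 10·log₁₀ N ≥ 81 − 68 = 13.0 dB.
N ≥ 10^(13.0/10) = 19.953, so N = 20.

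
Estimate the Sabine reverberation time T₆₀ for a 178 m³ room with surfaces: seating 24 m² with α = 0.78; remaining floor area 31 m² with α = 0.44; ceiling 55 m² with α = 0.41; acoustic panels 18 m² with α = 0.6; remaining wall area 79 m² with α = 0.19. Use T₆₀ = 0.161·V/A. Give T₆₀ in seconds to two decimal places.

A = Σ Sᵢαᵢ = 24·0.78 + 31·0.44 + 55·0.41 + 18·0.6 + 79·0.19 = 80.72 m².
T₆₀ = 0.161 × 178 / 80.72 = 0.355 s.

0.36 s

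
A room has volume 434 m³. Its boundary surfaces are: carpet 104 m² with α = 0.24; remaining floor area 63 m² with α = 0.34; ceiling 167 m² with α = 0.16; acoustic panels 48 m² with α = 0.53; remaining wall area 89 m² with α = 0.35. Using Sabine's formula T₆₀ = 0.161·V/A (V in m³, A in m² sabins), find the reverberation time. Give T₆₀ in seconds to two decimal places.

A = Σ Sᵢαᵢ = 104·0.24 + 63·0.34 + 167·0.16 + 48·0.53 + 89·0.35 = 129.69 m².
T₆₀ = 0.161·V/A = 0.161·434/129.69 = 0.539 s.

0.54 s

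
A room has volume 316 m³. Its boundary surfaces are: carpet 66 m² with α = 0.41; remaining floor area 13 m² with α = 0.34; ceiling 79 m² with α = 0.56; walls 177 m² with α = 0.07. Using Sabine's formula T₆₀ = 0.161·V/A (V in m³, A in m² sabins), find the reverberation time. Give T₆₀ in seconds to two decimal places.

A = Σ Sᵢαᵢ = 66·0.41 + 13·0.34 + 79·0.56 + 177·0.07 = 88.11 m².
T₆₀ = 0.161·V/A = 0.161·316/88.11 = 0.577 s.

0.58 s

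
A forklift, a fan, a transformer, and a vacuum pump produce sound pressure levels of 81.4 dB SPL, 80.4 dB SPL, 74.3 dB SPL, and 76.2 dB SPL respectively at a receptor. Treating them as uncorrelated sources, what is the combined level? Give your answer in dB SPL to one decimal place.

For uncorrelated sources the intensities add, so convert each level to linear form, sum, and take 10·log₁₀ of the total.
Σ 10^(L/10) = 10^(81.4/10) + 10^(80.4/10) + 10^(74.3/10) + 10^(76.2/10) = 3.163e+08.
L_total = 10·log₁₀(3.163e+08) = 85.00 dB SPL.

85.0 dB SPL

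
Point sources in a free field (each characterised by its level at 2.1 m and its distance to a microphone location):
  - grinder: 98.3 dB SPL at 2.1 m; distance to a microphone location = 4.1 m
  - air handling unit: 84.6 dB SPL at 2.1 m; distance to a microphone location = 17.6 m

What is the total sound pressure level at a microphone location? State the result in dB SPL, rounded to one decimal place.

92.5 dB SPL

Apply inverse-square spreading to bring every level to the receiver, then sum 10^(L/10).
grinder: 98.3 − 20·log₁₀(4.1/2.1) = 98.3 − 5.81 = 92.49 dB SPL.
air handling unit: 84.6 − 20·log₁₀(17.6/2.1) = 84.6 − 18.47 = 66.13 dB SPL.
Σ 10^(L/10) = 1.778e+09 → L_total = 10·log₁₀(1.778e+09) = 92.50 dB SPL.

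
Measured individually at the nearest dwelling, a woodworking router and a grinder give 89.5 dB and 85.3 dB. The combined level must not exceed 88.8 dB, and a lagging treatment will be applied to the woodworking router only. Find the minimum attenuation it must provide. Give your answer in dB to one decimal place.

3.3 dB

Everything except the woodworking router sums to 10^(85.3/10) = 3.388e+08 in linear terms, 85.30 dB.
To meet 88.8 dB overall, the treated woodworking router may contribute at most 10^(88.8/10) − 3.388e+08 = 4.197e+08, i.e. 86.23 dB.
Required insertion loss = 89.5 − 86.23 = 3.27 dB.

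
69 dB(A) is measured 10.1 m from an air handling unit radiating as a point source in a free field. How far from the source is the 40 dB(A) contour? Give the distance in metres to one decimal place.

284.7 m

The 29.0 dB drop corresponds to a distance ratio of 10^(29.0/20) for a point source.
r₂ = 10.1·10^((69−40)/20) = 10.1·10^(29.0/20) = 284.66 m.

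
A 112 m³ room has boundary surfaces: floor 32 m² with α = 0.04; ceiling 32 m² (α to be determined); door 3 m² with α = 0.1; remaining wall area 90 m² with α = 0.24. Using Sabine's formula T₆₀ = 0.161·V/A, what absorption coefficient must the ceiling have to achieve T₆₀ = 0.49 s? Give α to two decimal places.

A = 0.161·V/T₆₀ = 0.161·112/0.49 = 36.80 m² sabins.
Absorption from the other surfaces = 32·0.04 + 3·0.1 + 90·0.24 = 23.18 m², so the ceiling must supply 13.62 m² over 32 m².
α = 13.62/32 = 0.426.

0.43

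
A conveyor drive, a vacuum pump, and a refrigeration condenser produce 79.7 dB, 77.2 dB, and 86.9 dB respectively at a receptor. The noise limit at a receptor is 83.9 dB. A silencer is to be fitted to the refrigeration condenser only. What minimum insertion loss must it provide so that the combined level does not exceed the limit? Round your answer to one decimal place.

6.9 dB

The untreated sources together contribute 10^(79.7/10) + 10^(77.2/10) = 1.458e+08, i.e. 81.64 dB.
The limit corresponds to 10^(83.9/10) = 2.455e+08; subtracting the fixed part leaves 9.966e+07 for the refrigeration condenser, i.e. 79.99 dB.
Required insertion loss = 86.9 − 79.99 = 6.91 dB.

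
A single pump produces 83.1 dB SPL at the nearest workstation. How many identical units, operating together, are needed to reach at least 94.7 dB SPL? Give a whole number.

15

Need L₁ + 10·log₁₀ N ≥ 94.7, i.e. log₁₀ N ≥ 1.16.
N ≥ 10^(11.6/10) = 14.454, so N = 15.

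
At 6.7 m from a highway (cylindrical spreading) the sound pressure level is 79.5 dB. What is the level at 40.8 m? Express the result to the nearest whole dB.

72 dB

Line-source attenuation: ΔL = 10·log₁₀(r₂/r₁) = 10·log₁₀(40.8/6.7) = 7.846 dB.
L₂ = 79.5 − 10·log₁₀(40.8/6.7) = 79.5 − 7.846 = 71.65 dB.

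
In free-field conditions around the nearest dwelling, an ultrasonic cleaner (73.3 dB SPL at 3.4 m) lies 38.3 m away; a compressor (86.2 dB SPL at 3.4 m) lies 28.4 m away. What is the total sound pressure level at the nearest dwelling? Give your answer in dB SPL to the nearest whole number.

Propagate each source to the receiver with L = L_ref − 20·log₁₀(r/r_ref), then add intensities.
ultrasonic cleaner: 73.3 − 20·log₁₀(38.3/3.4) = 73.3 − 21.03 = 52.27 dB SPL.
compressor: 86.2 − 20·log₁₀(28.4/3.4) = 86.2 − 18.44 = 67.76 dB SPL.
Σ 10^(L/10) = 6.143e+06 → L_total = 10·log₁₀(6.143e+06) = 67.88 dB SPL.

68 dB SPL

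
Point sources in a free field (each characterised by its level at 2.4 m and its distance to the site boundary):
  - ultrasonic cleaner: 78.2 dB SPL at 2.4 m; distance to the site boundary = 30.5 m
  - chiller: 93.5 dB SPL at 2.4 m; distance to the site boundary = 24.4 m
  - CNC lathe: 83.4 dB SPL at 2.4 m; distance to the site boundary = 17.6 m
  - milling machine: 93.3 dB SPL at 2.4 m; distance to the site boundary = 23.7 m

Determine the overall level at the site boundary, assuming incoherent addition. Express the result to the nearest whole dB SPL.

Apply inverse-square spreading to bring every level to the receiver, then sum 10^(L/10).
ultrasonic cleaner: 78.2 − 20·log₁₀(30.5/2.4) = 78.2 − 22.08 = 56.12 dB SPL.
chiller: 93.5 − 20·log₁₀(24.4/2.4) = 93.5 − 20.14 = 73.36 dB SPL.
CNC lathe: 83.4 − 20·log₁₀(17.6/2.4) = 83.4 − 17.31 = 66.09 dB SPL.
milling machine: 93.3 − 20·log₁₀(23.7/2.4) = 93.3 − 19.89 = 73.41 dB SPL.
Σ 10^(L/10) = 4.806e+07 → L_total = 10·log₁₀(4.806e+07) = 76.82 dB SPL.

77 dB SPL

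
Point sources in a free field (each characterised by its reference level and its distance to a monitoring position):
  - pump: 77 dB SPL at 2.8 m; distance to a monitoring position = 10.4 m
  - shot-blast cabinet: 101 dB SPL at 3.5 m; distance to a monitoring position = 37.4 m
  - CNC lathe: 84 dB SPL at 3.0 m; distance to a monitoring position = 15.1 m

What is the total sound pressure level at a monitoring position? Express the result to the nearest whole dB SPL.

First find each source's level at the receiver (point-source: −20·log₁₀(r/r_ref)), then combine on an intensity basis.
pump: 77 − 20·log₁₀(10.4/2.8) = 77 − 11.40 = 65.60 dB SPL.
shot-blast cabinet: 101 − 20·log₁₀(37.4/3.5) = 101 − 20.58 = 80.42 dB SPL.
CNC lathe: 84 − 20·log₁₀(15.1/3.0) = 84 − 14.04 = 69.96 dB SPL.
Σ 10^(L/10) = 1.238e+08 → L_total = 10·log₁₀(1.238e+08) = 80.93 dB SPL.

81 dB SPL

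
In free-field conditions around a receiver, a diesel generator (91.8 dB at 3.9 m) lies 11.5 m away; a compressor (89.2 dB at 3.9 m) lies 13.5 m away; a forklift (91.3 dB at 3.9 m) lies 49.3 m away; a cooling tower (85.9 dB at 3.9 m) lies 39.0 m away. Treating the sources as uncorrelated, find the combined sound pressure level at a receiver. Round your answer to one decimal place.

Apply inverse-square spreading to bring every level to the receiver, then sum 10^(L/10).
diesel generator: 91.8 − 20·log₁₀(11.5/3.9) = 91.8 − 9.39 = 82.41 dB.
compressor: 89.2 − 20·log₁₀(13.5/3.9) = 89.2 − 10.79 = 78.41 dB.
forklift: 91.3 − 20·log₁₀(49.3/3.9) = 91.3 − 22.04 = 69.26 dB.
cooling tower: 85.9 − 20·log₁₀(39.0/3.9) = 85.9 − 20.00 = 65.90 dB.
Σ 10^(L/10) = 2.558e+08 → L_total = 10·log₁₀(2.558e+08) = 84.08 dB.

84.1 dB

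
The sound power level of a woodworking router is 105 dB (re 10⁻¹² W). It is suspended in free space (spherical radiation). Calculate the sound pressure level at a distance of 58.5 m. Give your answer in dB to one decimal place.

58.7 dB

The power spreads over a sphere of area 4π·r², so L_p = L_w − 10·log₁₀(4π·r²).
4π·r² = 4.301e+04 m², 10·log₁₀ of that is 46.335 dB.
L_p = 105 − 46.335 = 58.66 dB.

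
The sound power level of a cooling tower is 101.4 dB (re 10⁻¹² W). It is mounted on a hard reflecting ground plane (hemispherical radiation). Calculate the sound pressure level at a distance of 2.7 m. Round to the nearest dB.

L_p = L_w − 10·log₁₀(2π·r²) with r = 2.7 m.
2π·r² = 45.8 m², 10·log₁₀ of that is 16.609 dB.
L_p = 101.4 − 16.609 = 84.79 dB.

85 dB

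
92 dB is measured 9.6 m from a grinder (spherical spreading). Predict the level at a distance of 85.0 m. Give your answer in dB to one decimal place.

For a point source, L₂ = L₁ − 20·log₁₀(r₂/r₁).
L₂ = 92 − 20·log₁₀(85.0/9.6) = 92 − 18.943 = 73.06 dB.

73.1 dB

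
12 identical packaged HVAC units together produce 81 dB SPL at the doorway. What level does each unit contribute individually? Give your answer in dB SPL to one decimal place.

70.2 dB SPL

12 equal contributions raise the level by 10·log₁₀ 12 = 10.792 dB, so each unit alone gives 81 − 10.792.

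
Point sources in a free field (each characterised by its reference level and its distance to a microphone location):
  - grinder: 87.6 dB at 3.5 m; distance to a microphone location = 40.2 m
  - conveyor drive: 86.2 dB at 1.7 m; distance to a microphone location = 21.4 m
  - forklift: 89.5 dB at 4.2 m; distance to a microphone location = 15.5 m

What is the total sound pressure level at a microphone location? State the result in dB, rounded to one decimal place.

78.6 dB

Apply inverse-square spreading to bring every level to the receiver, then sum 10^(L/10).
grinder: 87.6 − 20·log₁₀(40.2/3.5) = 87.6 − 21.20 = 66.40 dB.
conveyor drive: 86.2 − 20·log₁₀(21.4/1.7) = 86.2 − 22.00 = 64.20 dB.
forklift: 89.5 − 20·log₁₀(15.5/4.2) = 89.5 − 11.34 = 78.16 dB.
Σ 10^(L/10) = 7.243e+07 → L_total = 10·log₁₀(7.243e+07) = 78.60 dB.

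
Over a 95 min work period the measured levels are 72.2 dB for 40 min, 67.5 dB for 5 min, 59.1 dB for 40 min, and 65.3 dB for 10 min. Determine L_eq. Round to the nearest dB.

Weight each interval's intensity by its duration and average over T = 95 min:
Σ tᵢ·10^(Lᵢ/10) = 40·10^(72.2/10) + 5·10^(67.5/10) + 40·10^(59.1/10) + 10·10^(65.3/10) = 7.583e+08.
L_eq = 10·log₁₀(7.583e+08/95) = 69.02 dB.

69 dB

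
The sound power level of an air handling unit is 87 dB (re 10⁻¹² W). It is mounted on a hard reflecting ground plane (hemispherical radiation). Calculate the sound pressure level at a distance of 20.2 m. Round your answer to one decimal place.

The power spreads over a hemisphere of area 2π·r², so L_p = L_w − 10·log₁₀(2π·r²).
2π·r² = 2564 m², 10·log₁₀ of that is 34.089 dB.
L_p = 87 − 34.089 = 52.91 dB.

52.9 dB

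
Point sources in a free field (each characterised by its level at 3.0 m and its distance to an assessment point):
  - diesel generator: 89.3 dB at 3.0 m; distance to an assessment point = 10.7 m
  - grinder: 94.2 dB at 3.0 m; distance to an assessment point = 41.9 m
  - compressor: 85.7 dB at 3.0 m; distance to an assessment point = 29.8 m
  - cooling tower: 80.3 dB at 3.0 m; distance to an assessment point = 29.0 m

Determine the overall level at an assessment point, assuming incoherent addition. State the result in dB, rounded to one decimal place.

79.3 dB

Propagate each source to the receiver with L = L_ref − 20·log₁₀(r/r_ref), then add intensities.
diesel generator: 89.3 − 20·log₁₀(10.7/3.0) = 89.3 − 11.05 = 78.25 dB.
grinder: 94.2 − 20·log₁₀(41.9/3.0) = 94.2 − 22.90 = 71.30 dB.
compressor: 85.7 − 20·log₁₀(29.8/3.0) = 85.7 − 19.94 = 65.76 dB.
cooling tower: 80.3 − 20·log₁₀(29.0/3.0) = 80.3 − 19.71 = 60.59 dB.
Σ 10^(L/10) = 8.530e+07 → L_total = 10·log₁₀(8.530e+07) = 79.31 dB.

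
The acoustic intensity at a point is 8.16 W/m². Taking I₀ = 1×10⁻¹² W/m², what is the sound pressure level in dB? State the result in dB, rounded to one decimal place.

Dividing by I₀ shifts the exponent by 12: I/I₀ = 8.16×10^12.
L = 10·(0.9117 + 12) = 129.12 dB.

129.1 dB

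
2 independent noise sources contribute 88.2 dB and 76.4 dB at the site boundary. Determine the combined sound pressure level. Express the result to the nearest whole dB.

88 dB

Incoherent sources combine by intensity addition: L_total = 10·log₁₀(Σ 10^(L_i/10)).
Σ 10^(L/10) = 10^(88.2/10) + 10^(76.4/10) = 7.043e+08.
L_total = 10·log₁₀(7.043e+08) = 88.48 dB.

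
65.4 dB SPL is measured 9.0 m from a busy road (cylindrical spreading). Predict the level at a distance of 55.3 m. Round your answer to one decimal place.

Line-source attenuation: ΔL = 10·log₁₀(r₂/r₁) = 10·log₁₀(55.3/9.0) = 7.885 dB.
L₂ = 65.4 − 10·log₁₀(55.3/9.0) = 65.4 − 7.885 = 57.52 dB SPL.

57.5 dB SPL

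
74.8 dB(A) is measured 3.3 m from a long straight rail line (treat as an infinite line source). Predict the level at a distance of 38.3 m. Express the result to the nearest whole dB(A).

Cylindrical spreading from a line source gives a 10·log₁₀(r₂/r₁) drop.
L₂ = 74.8 − 10·log₁₀(38.3/3.3) = 74.8 − 10.647 = 64.15 dB(A).

64 dB(A)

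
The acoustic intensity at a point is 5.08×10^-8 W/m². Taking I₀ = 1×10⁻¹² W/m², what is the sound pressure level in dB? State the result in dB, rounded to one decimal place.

47.1 dB

Dividing by I₀ shifts the exponent by 12: I/I₀ = 5.08×10^4.
L = 10·(0.7059 + 4) = 47.06 dB.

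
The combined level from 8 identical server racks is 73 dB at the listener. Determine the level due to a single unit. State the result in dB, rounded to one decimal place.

64.0 dB

For N identical incoherent sources L_total = L₁ + 10·log₁₀ N, so L₁ = 73 − 10·log₁₀(8) = 73 − 9.031.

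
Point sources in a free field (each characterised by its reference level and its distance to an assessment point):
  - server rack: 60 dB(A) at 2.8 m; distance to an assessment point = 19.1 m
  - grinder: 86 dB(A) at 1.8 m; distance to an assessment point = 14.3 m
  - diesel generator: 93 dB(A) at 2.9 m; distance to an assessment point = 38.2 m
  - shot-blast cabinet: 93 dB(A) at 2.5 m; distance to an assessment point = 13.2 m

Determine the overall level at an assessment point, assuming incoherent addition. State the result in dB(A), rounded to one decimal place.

Propagate each source to the receiver with L = L_ref − 20·log₁₀(r/r_ref), then add intensities.
server rack: 60 − 20·log₁₀(19.1/2.8) = 60 − 16.68 = 43.32 dB(A).
grinder: 86 − 20·log₁₀(14.3/1.8) = 86 − 18.00 = 68.00 dB(A).
diesel generator: 93 − 20·log₁₀(38.2/2.9) = 93 − 22.39 = 70.61 dB(A).
shot-blast cabinet: 93 − 20·log₁₀(13.2/2.5) = 93 − 14.45 = 78.55 dB(A).
Σ 10^(L/10) = 8.940e+07 → L_total = 10·log₁₀(8.940e+07) = 79.51 dB(A).

79.5 dB(A)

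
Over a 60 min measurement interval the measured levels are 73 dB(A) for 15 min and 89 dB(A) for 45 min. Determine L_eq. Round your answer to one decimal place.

The energy average is taken in the linear domain: L_eq = 10·log₁₀[(Σ tᵢ·10^(Lᵢ/10))/T], T = 60 min.
Σ tᵢ·10^(Lᵢ/10) = 15·10^(73/10) + 45·10^(89/10) = 3.604e+10.
L_eq = 10·log₁₀(3.604e+10/60) = 87.79 dB(A).

87.8 dB(A)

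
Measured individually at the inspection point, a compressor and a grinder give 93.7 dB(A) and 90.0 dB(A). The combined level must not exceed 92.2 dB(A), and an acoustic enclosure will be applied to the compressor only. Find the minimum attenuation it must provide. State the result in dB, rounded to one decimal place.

5.5 dB

The untreated sources together contribute 10^(90.0/10) = 1.000e+09, i.e. 90.00 dB(A).
The limit corresponds to 10^(92.2/10) = 1.660e+09; subtracting the fixed part leaves 6.596e+08 for the compressor, i.e. 88.19 dB(A).
Required insertion loss = 93.7 − 88.19 = 5.51 dB.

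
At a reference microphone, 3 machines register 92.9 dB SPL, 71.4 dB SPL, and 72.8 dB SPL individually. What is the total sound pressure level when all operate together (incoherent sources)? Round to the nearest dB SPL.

Incoherent sources combine by intensity addition: L_total = 10·log₁₀(Σ 10^(L_i/10)).
Σ 10^(L/10) = 10^(92.9/10) + 10^(71.4/10) + 10^(72.8/10) = 1.983e+09.
L_total = 10·log₁₀(1.983e+09) = 92.97 dB SPL.

93 dB SPL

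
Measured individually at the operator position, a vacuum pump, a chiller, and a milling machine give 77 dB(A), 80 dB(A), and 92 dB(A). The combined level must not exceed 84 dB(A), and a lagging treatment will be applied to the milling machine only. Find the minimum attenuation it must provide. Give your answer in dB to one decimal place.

Fixed contribution from the other sources: Σ 10^(L/10) = 10^(77/10) + 10^(80/10) = 1.501e+08 (81.76 dB(A)).
To meet 84 dB(A) overall, the treated milling machine may contribute at most 10^(84/10) − 1.501e+08 = 1.011e+08, i.e. 80.05 dB(A).
Required insertion loss = 92 − 80.05 = 11.95 dB.

12.0 dB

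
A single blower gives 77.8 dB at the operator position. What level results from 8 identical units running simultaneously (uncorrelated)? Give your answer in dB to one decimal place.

86.8 dB

N identical incoherent sources raise the level by 10·log₁₀ N.
L_total = 77.8 + 10·log₁₀(8) = 77.8 + 9.031 = 86.83 dB.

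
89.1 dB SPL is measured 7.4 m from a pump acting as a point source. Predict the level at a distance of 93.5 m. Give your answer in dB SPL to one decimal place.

67.1 dB SPL

Point-source attenuation: ΔL = 20·log₁₀(r₂/r₁) = 20·log₁₀(93.5/7.4) = 22.032 dB.
L₂ = 89.1 − 20·log₁₀(93.5/7.4) = 89.1 − 22.032 = 67.07 dB SPL.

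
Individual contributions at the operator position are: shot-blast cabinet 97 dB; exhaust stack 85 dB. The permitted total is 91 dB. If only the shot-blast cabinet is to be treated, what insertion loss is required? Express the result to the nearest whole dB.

The untreated sources together contribute 10^(85/10) = 3.162e+08, i.e. 85.00 dB.
The limit corresponds to 10^(91/10) = 1.259e+09; subtracting the fixed part leaves 9.427e+08 for the shot-blast cabinet, i.e. 89.74 dB.
So the shot-blast cabinet must be reduced from 97 to 89.74 dB: IL = 7.26 dB.

7 dB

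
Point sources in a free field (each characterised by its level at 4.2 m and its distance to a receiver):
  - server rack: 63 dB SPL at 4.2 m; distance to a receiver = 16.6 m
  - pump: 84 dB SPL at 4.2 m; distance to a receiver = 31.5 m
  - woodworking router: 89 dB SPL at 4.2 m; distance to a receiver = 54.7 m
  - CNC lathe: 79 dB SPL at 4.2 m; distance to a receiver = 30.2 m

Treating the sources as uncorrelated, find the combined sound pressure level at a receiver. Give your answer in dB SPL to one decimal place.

70.3 dB SPL

Propagate each source to the receiver with L = L_ref − 20·log₁₀(r/r_ref), then add intensities.
server rack: 63 − 20·log₁₀(16.6/4.2) = 63 − 11.94 = 51.06 dB SPL.
pump: 84 − 20·log₁₀(31.5/4.2) = 84 − 17.50 = 66.50 dB SPL.
woodworking router: 89 − 20·log₁₀(54.7/4.2) = 89 − 22.29 = 66.71 dB SPL.
CNC lathe: 79 − 20·log₁₀(30.2/4.2) = 79 − 17.14 = 61.86 dB SPL.
Σ 10^(L/10) = 1.081e+07 → L_total = 10·log₁₀(1.081e+07) = 70.34 dB SPL.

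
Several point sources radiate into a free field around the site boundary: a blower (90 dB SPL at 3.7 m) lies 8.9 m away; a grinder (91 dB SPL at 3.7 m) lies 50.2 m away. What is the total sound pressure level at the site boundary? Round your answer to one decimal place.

Apply inverse-square spreading to bring every level to the receiver, then sum 10^(L/10).
blower: 90 − 20·log₁₀(8.9/3.7) = 90 − 7.62 = 82.38 dB SPL.
grinder: 91 − 20·log₁₀(50.2/3.7) = 91 − 22.65 = 68.35 dB SPL.
Σ 10^(L/10) = 1.797e+08 → L_total = 10·log₁₀(1.797e+08) = 82.54 dB SPL.

82.5 dB SPL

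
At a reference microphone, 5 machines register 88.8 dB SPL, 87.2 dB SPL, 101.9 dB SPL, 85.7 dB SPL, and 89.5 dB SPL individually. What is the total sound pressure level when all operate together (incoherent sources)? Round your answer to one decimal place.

For uncorrelated sources the intensities add, so convert each level to linear form, sum, and take 10·log₁₀ of the total.
Σ 10^(L/10) = 10^(88.8/10) + 10^(87.2/10) + 10^(101.9/10) + 10^(85.7/10) + 10^(89.5/10) = 1.803e+10.
L_total = 10·log₁₀(1.803e+10) = 102.56 dB SPL.

102.6 dB SPL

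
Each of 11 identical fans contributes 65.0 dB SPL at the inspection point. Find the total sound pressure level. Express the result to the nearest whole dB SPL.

With 11 equal, uncorrelated contributions the intensity is 11× that of one unit, giving a rise of 10·log₁₀ 11.
L_total = 65.0 + 10·log₁₀(11) = 65.0 + 10.414 = 75.41 dB SPL.

75 dB SPL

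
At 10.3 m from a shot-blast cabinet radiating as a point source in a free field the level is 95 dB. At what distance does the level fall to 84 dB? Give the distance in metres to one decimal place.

36.5 m

The 11.0 dB drop corresponds to a distance ratio of 10^(11.0/20) for a point source.
r₂ = 10.3·10^((95−84)/20) = 10.3·10^(11.0/20) = 36.55 m.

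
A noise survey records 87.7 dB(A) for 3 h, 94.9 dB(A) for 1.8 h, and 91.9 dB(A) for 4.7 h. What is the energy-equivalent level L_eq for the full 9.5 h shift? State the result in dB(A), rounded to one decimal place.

91.9 dB(A)

Weight each interval's intensity by its duration and average over T = 9.5 h:
Σ tᵢ·10^(Lᵢ/10) = 3·10^(87.7/10) + 1.8·10^(94.9/10) + 4.7·10^(91.9/10) = 1.461e+10.
L_eq = 10·log₁₀(1.461e+10/9.5) = 91.87 dB(A).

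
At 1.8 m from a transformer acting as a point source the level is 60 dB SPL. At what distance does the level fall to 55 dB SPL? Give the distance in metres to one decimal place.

Point-source spreading drops the level by 20·log₁₀(r₂/r₁); inverting, r₂/r₁ = 10^(ΔL/20).
r₂ = 1.8·10^((60−55)/20) = 1.8·10^(5.0/20) = 3.20 m.

3.2 m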